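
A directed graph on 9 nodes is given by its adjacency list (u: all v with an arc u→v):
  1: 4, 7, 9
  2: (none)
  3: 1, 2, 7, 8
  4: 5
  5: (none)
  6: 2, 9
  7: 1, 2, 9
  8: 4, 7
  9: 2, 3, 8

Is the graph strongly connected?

No

There is no directed path from 1 to 6, so the graph is not strongly connected.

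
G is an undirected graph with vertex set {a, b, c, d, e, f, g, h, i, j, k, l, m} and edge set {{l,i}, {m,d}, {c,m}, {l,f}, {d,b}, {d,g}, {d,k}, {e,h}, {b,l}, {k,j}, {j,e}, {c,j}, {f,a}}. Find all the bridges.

a-f, b-d, b-l, d-g, e-h, e-j, f-l, i-l

The edges on the cycle c-m-d-k-j-c are not bridges since each lies on that cycle.
But removing j–e disconnects j from e; removing f–l disconnects f from l; removing d–b disconnects d from b; removing i–l disconnects i from l — these are bridges.
In total 8 edges are bridges.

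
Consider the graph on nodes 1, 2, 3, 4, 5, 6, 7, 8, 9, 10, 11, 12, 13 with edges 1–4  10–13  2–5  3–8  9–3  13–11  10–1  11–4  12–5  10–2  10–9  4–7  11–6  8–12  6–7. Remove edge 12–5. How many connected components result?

12 and 5 are still connected via 12-8-3-9-10-2-5, so the component count stays at 1.

1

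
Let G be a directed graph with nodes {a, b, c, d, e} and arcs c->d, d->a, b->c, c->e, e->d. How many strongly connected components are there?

{d} is an SCC by itself.
{c} is an SCC by itself.
{a} is an SCC by itself.
{b} is an SCC by itself.
{e} is an SCC by itself.
That gives 5 strongly connected components.

5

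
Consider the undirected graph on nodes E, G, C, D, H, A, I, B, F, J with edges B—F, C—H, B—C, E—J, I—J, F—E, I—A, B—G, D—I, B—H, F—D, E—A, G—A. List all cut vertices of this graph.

Removing B increases the component count from 1 to 2, so B is a cut vertex.
By contrast removing G leaves 1 component; it is not a cut vertex. No other vertex is a cut vertex either.

B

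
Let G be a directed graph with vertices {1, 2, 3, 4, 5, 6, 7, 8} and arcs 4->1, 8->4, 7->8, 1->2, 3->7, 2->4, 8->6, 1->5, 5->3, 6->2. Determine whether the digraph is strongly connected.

Yes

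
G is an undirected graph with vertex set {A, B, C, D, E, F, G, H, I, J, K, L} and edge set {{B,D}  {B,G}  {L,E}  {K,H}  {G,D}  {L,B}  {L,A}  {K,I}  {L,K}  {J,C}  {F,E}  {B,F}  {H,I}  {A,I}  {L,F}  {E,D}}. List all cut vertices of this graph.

L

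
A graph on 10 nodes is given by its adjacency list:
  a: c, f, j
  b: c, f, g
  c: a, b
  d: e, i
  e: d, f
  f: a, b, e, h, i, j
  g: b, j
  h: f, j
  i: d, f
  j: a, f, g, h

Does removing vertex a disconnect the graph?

Deleting a leaves 1 component (was 1) (its neighbors c, f, j remain connected to each other), so a is not a cut vertex.

No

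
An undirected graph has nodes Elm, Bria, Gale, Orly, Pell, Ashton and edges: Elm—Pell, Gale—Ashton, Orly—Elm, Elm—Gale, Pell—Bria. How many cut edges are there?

removing Elm—Pell disconnects Elm from Pell; removing Gale—Elm disconnects Gale from Elm; removing Ashton—Gale disconnects Ashton from Gale; removing Elm—Orly disconnects Elm from Orly — these are bridges.
In total 5 edges are bridges.

5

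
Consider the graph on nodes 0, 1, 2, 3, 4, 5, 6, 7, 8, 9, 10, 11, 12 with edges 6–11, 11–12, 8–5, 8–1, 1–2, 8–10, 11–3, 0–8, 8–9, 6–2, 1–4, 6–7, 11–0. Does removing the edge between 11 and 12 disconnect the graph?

Yes

Removing 11–12 leaves no path between 11 and 12: the component count goes from 1 to 2. So it is a bridge.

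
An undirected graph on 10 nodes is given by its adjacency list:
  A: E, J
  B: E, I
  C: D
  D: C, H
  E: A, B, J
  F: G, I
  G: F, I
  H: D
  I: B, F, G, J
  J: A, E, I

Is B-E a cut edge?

After removing B-E, the path B-I-J-E still connects them, so the edge is not a bridge.

No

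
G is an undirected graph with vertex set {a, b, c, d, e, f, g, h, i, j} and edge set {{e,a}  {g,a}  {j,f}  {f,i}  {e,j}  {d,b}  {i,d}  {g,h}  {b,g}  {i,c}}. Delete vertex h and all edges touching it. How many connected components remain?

1

With h gone, the remaining components are: {a, b, c, d, e, f, g, i, j}.
That is 1 component.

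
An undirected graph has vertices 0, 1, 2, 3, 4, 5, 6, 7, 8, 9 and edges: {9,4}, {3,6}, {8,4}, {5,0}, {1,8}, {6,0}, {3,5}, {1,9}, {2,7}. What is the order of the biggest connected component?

4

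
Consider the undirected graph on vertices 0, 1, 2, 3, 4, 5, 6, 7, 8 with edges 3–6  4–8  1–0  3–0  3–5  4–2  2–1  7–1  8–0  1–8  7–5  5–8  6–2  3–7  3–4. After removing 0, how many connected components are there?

1

With 0 gone, the remaining components are: {1, 2, 3, 4, 5, 6, 7, 8}.
That is 1 component.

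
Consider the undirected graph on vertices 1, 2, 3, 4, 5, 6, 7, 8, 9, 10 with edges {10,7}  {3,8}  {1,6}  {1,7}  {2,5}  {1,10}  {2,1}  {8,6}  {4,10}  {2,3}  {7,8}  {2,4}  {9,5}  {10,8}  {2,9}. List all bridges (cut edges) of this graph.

none

The edges on the cycle 2-9-5-2 are not bridges since each lies on that cycle.
Every edge lies on some cycle, so there are no bridges.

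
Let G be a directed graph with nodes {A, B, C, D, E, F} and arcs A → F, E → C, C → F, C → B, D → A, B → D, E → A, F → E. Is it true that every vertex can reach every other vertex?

From A we can reach every vertex (A, B, C, D, E, F), and every vertex can reach A (A, B, C, D, E, F). So the whole graph is one strongly connected component.

Yes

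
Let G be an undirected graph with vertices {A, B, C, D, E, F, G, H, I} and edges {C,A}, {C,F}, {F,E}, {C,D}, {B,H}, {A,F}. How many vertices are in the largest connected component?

I is isolated — a component by itself.
G is isolated — a component by itself.
Starting from B we can reach B, H. That is one component of size 2.
Starting from A we can reach A, C, D, E, F. That is one component of size 5.
The largest has 5 vertices.

5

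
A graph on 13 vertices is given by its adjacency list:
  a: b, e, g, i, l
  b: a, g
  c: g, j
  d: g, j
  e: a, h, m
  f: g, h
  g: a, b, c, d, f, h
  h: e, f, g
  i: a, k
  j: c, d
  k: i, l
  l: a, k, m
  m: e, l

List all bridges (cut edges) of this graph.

none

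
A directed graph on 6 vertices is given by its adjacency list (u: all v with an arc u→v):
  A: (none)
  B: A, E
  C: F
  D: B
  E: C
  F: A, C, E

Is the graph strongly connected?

No

There is no directed path from B to D, so the graph is not strongly connected.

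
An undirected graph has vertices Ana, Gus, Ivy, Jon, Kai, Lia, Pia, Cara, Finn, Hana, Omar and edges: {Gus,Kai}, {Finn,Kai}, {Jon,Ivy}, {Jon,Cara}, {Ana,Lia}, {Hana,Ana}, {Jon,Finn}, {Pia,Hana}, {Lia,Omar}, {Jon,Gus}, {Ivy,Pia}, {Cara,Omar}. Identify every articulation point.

Jon

Removing Jon increases the component count from 1 to 2, so Jon is a cut vertex.
By contrast removing Lia leaves 1 component; it is not a cut vertex. No other vertex is a cut vertex either.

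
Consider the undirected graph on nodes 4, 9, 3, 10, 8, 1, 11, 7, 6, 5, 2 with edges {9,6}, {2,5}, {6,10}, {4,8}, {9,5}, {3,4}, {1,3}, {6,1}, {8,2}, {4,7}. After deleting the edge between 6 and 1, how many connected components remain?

2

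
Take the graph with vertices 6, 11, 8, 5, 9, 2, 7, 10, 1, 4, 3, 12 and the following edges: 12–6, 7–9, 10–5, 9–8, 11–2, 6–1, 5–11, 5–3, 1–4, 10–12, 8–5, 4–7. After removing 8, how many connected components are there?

1

With 8 gone, the remaining components are: {1, 2, 3, 4, 5, 6, 7, 9, 10, 11, 12}.
That is 1 component.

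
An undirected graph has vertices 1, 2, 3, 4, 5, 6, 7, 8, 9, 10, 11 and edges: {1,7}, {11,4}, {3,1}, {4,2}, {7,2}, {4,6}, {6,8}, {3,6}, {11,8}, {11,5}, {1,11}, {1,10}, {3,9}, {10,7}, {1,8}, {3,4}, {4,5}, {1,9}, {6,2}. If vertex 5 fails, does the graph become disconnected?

No

Deleting 5 leaves 1 component (was 1) (its neighbors 4, 11 remain connected to each other), so 5 is not a cut vertex.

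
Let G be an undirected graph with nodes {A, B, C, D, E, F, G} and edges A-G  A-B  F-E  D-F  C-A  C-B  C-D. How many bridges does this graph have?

4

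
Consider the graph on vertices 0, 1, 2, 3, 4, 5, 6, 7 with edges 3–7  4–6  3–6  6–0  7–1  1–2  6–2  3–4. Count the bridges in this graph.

The edges on the cycle 3-4-6-3 are not bridges since each lies on that cycle.
But removing 6–0 disconnects 6 from 0 — this is a bridge.

1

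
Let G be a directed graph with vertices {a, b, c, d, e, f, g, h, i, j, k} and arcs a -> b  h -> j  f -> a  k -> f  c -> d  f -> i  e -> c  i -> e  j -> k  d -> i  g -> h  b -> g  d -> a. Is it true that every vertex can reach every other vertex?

Yes

From h we can reach every vertex (a, b, c, d, e, f, g, h, i, j, k), and every vertex can reach h (a, b, c, d, e, f, g, h, i, j, k). So the whole graph is one strongly connected component.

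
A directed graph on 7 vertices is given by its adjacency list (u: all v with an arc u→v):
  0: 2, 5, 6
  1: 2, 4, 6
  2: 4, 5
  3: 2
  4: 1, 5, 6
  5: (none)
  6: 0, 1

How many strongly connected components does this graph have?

3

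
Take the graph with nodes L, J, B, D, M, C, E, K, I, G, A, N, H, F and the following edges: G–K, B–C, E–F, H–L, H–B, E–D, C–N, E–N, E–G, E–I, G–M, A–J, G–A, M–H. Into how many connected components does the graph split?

1

Starting from A we can reach A, B, C, D, E, F, G, H, I, J, K, L, M, N. That is one component of size 14.
Total: 1 component.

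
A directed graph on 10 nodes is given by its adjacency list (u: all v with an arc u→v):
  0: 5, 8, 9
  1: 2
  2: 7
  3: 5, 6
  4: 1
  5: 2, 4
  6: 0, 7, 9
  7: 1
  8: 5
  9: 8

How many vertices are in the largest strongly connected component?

{1, 2, 7} are all mutually reachable — one SCC of size 3.
{9} is an SCC by itself.
{3} is an SCC by itself.
{0} is an SCC by itself.
{6} is an SCC by itself.
(and 3 more singleton SCCs)
The largest has 3 vertices.

3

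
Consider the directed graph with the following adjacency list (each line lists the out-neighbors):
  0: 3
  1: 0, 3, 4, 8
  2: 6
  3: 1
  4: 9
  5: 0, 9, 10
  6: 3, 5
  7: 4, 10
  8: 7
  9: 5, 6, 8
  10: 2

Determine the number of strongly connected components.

{0, 1, 2, 3, 4, 5, 6, 7, 8, 9, 10} are all mutually reachable — one SCC of size 11.
That gives 1 strongly connected component.

1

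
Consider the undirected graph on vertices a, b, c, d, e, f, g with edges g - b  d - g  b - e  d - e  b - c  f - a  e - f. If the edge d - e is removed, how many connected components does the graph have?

1

d and e are still connected via d-g-b-e, so the component count stays at 1.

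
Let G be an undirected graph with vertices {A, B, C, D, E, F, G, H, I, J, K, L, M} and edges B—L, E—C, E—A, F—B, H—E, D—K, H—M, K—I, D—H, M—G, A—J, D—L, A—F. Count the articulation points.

Removing A increases the component count from 1 to 2, so A is a cut vertex.
Removing D increases the component count from 1 to 2, so D is a cut vertex.
Removing E increases the component count from 1 to 2, so E is a cut vertex.
Likewise H, K, M are cut vertices.
By contrast removing B leaves 1 component; it is not a cut vertex. No other vertex is a cut vertex either.

6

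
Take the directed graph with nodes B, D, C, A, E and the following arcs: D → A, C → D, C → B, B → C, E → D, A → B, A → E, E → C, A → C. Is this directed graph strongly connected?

From E we can reach every vertex (A, B, C, D, E), and every vertex can reach E (A, B, C, D, E). So the whole graph is one strongly connected component.

Yes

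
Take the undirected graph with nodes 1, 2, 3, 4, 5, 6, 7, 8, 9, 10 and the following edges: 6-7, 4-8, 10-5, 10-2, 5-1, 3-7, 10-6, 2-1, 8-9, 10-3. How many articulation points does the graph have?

2

Removing 8 increases the component count from 2 to 3, so 8 is a cut vertex.
Removing 10 increases the component count from 2 to 3, so 10 is a cut vertex.
By contrast removing 2 leaves 2 components; it is not a cut vertex. No other vertex is a cut vertex either.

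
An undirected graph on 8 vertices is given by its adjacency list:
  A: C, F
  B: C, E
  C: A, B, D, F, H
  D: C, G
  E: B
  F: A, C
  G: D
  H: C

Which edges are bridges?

B-C, B-E, C-D, C-H, D-G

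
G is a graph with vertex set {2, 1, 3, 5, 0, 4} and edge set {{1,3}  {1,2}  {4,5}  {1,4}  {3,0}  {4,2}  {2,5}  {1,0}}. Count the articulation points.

Removing 1 increases the component count from 1 to 2, so 1 is a cut vertex.
By contrast removing 4 leaves 1 component; it is not a cut vertex. No other vertex is a cut vertex either.

1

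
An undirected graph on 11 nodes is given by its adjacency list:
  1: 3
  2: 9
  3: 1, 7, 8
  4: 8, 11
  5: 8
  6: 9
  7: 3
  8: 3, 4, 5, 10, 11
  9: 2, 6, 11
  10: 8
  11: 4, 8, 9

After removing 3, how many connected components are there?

3

With 3 gone, the remaining components are: {1}; {7}; {2, 4, 5, 6, 8, 9, 10, 11}.
That is 3 components.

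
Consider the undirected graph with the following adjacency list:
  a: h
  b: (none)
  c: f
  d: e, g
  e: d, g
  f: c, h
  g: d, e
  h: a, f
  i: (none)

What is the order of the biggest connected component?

4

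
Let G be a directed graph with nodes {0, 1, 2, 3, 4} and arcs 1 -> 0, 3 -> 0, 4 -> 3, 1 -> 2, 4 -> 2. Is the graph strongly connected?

No

There is no directed path from 2 to 1, so the graph is not strongly connected.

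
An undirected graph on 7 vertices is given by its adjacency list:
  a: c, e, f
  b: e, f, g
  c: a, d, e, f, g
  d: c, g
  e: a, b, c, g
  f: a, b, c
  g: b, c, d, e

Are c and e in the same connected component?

From c we can reach a, b, c, d, e, f, g, which includes e.

Yes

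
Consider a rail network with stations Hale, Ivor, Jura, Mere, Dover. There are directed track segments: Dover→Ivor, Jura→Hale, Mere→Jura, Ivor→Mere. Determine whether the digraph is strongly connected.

No

There is no directed path from Ivor to Dover, so the graph is not strongly connected.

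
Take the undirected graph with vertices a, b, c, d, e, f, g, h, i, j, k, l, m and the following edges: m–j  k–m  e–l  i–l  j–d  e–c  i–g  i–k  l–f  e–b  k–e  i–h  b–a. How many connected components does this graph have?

1

Starting from a we can reach a, b, c, d, e, f, g, h, i, j, k, l, m. That is one component of size 13.
Total: 1 component.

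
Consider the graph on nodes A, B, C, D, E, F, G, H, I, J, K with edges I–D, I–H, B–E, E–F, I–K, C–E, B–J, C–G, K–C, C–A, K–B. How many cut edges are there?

The edges on the cycle K-B-E-C-K are not bridges since each lies on that cycle.
But removing J–B disconnects J from B; removing I–D disconnects I from D; removing C–G disconnects C from G; removing F–E disconnects F from E — these are bridges.
In total 7 edges are bridges.

7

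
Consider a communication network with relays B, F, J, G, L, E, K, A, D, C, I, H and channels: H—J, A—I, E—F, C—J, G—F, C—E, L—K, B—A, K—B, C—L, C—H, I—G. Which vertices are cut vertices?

C

Removing C increases the component count from 2 to 3, so C is a cut vertex.
By contrast removing E leaves 2 components; it is not a cut vertex. No other vertex is a cut vertex either.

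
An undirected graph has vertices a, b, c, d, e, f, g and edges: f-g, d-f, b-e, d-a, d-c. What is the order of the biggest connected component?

5

Starting from b we can reach b, e. That is one component of size 2.
Starting from a we can reach a, c, d, f, g. That is one component of size 5.
The largest has 5 vertices.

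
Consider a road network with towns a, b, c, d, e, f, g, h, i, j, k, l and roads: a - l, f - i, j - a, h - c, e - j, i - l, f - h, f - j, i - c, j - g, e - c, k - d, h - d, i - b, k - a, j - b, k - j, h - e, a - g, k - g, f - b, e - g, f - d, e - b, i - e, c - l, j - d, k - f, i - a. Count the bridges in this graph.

0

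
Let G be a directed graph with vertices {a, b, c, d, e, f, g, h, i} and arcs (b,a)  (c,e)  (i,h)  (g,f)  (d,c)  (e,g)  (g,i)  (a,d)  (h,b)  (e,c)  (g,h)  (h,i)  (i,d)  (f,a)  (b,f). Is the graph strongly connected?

From c we can reach every vertex (a, b, c, d, e, f, g, h, i), and every vertex can reach c (a, b, c, d, e, f, g, h, i). So the whole graph is one strongly connected component.

Yes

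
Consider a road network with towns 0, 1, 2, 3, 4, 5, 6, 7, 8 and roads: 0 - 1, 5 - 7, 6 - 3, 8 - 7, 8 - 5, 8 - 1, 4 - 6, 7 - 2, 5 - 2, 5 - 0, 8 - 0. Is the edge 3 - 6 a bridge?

Yes

Removing 3 - 6 leaves no path between 3 and 6: the component count goes from 2 to 3. So it is a bridge.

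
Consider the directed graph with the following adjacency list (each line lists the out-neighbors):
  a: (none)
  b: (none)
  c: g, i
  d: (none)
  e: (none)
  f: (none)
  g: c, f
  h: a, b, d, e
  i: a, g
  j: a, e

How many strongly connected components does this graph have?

8

{c, g, i} are all mutually reachable — one SCC of size 3.
{d} is an SCC by itself.
{j} is an SCC by itself.
{h} is an SCC by itself.
{a} is an SCC by itself.
(and 3 more singleton SCCs)
That gives 8 strongly connected components.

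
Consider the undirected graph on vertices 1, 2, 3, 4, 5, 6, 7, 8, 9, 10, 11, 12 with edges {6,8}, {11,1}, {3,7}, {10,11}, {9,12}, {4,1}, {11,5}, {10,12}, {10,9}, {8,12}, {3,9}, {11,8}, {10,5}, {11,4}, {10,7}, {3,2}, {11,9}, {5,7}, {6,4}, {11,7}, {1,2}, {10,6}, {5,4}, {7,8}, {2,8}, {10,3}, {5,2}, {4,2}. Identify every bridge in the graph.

The edges on the cycle 10-6-4-11-10 are not bridges since each lies on that cycle.
Every edge lies on some cycle, so there are no bridges.

none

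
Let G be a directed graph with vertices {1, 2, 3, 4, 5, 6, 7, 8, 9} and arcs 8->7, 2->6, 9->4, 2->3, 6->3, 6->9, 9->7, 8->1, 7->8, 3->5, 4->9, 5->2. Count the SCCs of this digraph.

4

{2, 3, 5, 6} are all mutually reachable — one SCC of size 4.
{4, 9} are all mutually reachable — one SCC of size 2.
{7, 8} are all mutually reachable — one SCC of size 2.
{1} is an SCC by itself.
That gives 4 strongly connected components.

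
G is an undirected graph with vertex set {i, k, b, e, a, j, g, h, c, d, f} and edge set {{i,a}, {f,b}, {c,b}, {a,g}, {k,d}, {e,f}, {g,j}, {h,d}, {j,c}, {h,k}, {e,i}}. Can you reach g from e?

From e we can reach a, b, c, e, f, g, i, j, which includes g.

Yes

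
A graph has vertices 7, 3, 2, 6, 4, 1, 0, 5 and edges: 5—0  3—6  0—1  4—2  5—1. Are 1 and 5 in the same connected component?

Yes

From 1 we can reach 0, 1, 5, which includes 5.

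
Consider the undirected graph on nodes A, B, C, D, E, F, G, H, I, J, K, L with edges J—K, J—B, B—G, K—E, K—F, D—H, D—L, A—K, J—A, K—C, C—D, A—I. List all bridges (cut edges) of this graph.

A-I, B-G, B-J, C-D, C-K, D-H, D-L, E-K, F-K

The edges on the cycle J-A-K-J are not bridges since each lies on that cycle.
But removing A—I disconnects A from I; removing H—D disconnects H from D; removing K—C disconnects K from C; removing K—F disconnects K from F — these are bridges.
In total 9 edges are bridges.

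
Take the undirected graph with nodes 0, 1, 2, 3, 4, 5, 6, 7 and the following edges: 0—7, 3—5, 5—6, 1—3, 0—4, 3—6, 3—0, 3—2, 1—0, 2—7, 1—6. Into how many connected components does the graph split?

1

Starting from 0 we can reach 0, 1, 2, 3, 4, 5, 6, 7. That is one component of size 8.
Total: 1 component.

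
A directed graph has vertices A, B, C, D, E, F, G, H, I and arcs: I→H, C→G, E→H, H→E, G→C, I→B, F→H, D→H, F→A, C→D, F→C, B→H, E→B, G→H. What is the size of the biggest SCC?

3

{B, E, H} are all mutually reachable — one SCC of size 3.
{C, G} are all mutually reachable — one SCC of size 2.
{D} is an SCC by itself.
{I} is an SCC by itself.
{F} is an SCC by itself.
(and 1 more singleton SCC)
The largest has 3 vertices.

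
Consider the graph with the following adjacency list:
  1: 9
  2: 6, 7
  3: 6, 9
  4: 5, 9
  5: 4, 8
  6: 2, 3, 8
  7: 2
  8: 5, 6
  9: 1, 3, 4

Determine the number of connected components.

Starting from 1 we can reach 1, 2, 3, 4, 5, 6, 7, 8, 9. That is one component of size 9.
Total: 1 component.

1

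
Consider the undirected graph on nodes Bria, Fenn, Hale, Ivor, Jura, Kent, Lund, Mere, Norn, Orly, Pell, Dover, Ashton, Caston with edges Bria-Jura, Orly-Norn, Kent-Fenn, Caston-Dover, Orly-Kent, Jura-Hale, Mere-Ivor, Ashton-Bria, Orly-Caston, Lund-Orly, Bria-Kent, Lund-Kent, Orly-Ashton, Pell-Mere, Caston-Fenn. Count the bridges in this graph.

6

The edges on the cycle Orly-Ashton-Bria-Kent-Orly are not bridges since each lies on that cycle.
But removing Pell-Mere disconnects Pell from Mere; removing Caston-Dover disconnects Caston from Dover; removing Bria-Jura disconnects Bria from Jura; removing Orly-Norn disconnects Orly from Norn — these are bridges.
In total 6 edges are bridges.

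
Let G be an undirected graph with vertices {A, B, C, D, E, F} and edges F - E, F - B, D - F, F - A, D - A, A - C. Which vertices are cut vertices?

A, F

Removing A increases the component count from 1 to 2, so A is a cut vertex.
Removing F increases the component count from 1 to 3, so F is a cut vertex.
By contrast removing C leaves 1 component; it is not a cut vertex. No other vertex is a cut vertex either.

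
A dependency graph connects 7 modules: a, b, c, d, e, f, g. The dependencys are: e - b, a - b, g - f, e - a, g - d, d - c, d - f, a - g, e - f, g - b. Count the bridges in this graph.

1

The edges on the cycle e-a-g-d-f-e are not bridges since each lies on that cycle.
But removing d - c disconnects d from c — this is a bridge.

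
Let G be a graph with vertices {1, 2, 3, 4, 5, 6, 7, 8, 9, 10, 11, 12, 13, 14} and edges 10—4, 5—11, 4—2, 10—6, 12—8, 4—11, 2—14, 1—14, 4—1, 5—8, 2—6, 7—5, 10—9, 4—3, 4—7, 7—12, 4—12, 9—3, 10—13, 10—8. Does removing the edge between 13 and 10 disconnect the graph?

Removing 13—10 leaves no path between 13 and 10: the component count goes from 1 to 2. So it is a bridge.

Yes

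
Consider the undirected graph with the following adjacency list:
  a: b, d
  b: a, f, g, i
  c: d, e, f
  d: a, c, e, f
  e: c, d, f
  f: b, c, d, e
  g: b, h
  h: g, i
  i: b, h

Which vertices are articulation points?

Removing b increases the component count from 1 to 2, so b is a cut vertex.
By contrast removing h leaves 1 component; it is not a cut vertex. No other vertex is a cut vertex either.

b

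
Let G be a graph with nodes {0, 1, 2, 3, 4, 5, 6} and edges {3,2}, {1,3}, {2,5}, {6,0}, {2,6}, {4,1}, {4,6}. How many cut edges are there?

The edges on the cycle 4-1-3-2-6-4 are not bridges since each lies on that cycle.
But removing 6 - 0 disconnects 6 from 0; removing 2 - 5 disconnects 2 from 5 — these are bridges.
That makes 2 bridges.

2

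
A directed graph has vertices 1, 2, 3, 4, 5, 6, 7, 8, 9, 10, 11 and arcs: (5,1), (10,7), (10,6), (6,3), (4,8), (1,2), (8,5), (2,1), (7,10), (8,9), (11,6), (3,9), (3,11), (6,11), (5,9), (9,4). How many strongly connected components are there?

4

{4, 5, 8, 9} are all mutually reachable — one SCC of size 4.
{3, 6, 11} are all mutually reachable — one SCC of size 3.
{7, 10} are all mutually reachable — one SCC of size 2.
{1, 2} are all mutually reachable — one SCC of size 2.
That gives 4 strongly connected components.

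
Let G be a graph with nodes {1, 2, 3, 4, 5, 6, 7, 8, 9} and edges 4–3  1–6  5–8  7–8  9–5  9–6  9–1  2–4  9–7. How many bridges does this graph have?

2

The edges on the cycle 9-1-6-9 are not bridges since each lies on that cycle.
But removing 2–4 disconnects 2 from 4; removing 3–4 disconnects 3 from 4 — these are bridges.
That makes 2 bridges.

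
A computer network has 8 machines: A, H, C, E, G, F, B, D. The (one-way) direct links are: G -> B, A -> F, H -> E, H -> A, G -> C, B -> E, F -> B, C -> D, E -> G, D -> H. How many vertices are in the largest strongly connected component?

8

{A, B, C, D, E, F, G, H} are all mutually reachable — one SCC of size 8.
The largest has 8 vertices.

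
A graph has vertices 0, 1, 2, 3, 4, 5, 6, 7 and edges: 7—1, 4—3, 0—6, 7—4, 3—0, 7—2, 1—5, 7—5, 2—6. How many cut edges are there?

The edges on the cycle 7-1-5-7 are not bridges since each lies on that cycle.
Every edge lies on some cycle, so there are no bridges.

0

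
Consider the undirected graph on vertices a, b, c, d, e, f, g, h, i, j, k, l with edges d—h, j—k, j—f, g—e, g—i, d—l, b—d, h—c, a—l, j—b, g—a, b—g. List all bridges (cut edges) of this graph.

The edges on the cycle b-g-a-l-d-b are not bridges since each lies on that cycle.
But removing h—d disconnects h from d; removing k—j disconnects k from j; removing e—g disconnects e from g; removing b—j disconnects b from j — these are bridges.
In total 7 edges are bridges.

b-j, c-h, d-h, e-g, f-j, g-i, j-k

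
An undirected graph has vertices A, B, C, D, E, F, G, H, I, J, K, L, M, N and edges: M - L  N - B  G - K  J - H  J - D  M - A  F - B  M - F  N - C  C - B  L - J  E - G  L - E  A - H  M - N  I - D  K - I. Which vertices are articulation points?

M

Removing M increases the component count from 1 to 2, so M is a cut vertex.
By contrast removing I leaves 1 component; it is not a cut vertex. No other vertex is a cut vertex either.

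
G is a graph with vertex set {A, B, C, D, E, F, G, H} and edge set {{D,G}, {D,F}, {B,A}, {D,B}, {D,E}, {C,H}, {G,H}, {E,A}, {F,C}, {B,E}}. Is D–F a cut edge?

No

After removing D–F, the path D-G-H-C-F still connects them, so the edge is not a bridge.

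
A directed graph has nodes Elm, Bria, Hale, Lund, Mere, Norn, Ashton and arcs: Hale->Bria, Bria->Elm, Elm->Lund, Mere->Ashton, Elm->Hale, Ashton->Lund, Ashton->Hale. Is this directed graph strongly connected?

No

There is no directed path from Bria to Norn, so the graph is not strongly connected.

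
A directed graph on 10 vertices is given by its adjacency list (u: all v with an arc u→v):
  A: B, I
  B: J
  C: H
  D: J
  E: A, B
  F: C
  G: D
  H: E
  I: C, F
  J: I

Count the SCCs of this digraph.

3

{A, B, C, E, F, H, I, J} are all mutually reachable — one SCC of size 8.
{D} is an SCC by itself.
{G} is an SCC by itself.
That gives 3 strongly connected components.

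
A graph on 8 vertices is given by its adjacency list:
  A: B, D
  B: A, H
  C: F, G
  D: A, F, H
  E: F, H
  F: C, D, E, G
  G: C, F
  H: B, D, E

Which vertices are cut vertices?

Removing F increases the component count from 1 to 2, so F is a cut vertex.
By contrast removing D leaves 1 component; it is not a cut vertex. No other vertex is a cut vertex either.

F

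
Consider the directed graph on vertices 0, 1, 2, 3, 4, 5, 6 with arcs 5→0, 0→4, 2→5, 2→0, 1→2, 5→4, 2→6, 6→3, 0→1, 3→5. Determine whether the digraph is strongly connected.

There is no directed path from 4 to 3, so the graph is not strongly connected.

No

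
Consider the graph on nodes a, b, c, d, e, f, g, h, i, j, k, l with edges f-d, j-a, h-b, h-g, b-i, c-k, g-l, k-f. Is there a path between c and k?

From c we can reach c, d, f, k, which includes k.

Yes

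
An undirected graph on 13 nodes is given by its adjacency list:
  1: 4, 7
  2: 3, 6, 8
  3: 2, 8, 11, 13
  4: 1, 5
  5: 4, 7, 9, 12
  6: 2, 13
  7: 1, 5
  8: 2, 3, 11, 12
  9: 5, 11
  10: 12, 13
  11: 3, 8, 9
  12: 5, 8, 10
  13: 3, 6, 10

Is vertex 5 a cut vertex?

Deleting 5 raises the number of components from 1 to 2, so 5 is a cut vertex.

Yes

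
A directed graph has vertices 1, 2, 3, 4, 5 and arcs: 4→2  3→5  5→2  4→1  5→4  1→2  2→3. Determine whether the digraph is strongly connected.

From 4 we can reach every vertex (1, 2, 3, 4, 5), and every vertex can reach 4 (1, 2, 3, 4, 5). So the whole graph is one strongly connected component.

Yes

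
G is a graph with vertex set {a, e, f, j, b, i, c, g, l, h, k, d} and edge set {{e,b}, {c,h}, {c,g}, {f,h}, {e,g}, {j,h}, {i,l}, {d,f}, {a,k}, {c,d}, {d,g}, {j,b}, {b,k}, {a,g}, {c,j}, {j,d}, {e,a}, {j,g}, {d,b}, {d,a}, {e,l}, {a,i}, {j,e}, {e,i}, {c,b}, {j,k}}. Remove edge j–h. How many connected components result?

1

j and h are still connected via j-c-h, so the component count stays at 1.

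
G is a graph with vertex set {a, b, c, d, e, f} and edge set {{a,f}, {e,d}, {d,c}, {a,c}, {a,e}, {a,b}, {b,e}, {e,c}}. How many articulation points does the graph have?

Removing a increases the component count from 1 to 2, so a is a cut vertex.
By contrast removing f leaves 1 component; it is not a cut vertex. No other vertex is a cut vertex either.

1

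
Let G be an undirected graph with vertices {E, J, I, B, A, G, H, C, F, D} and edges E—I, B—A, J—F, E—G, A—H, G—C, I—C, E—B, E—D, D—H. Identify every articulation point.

E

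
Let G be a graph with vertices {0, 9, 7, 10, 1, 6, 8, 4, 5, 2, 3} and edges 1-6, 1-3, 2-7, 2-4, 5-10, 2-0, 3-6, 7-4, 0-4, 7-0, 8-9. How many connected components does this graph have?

4

Starting from 5 we can reach 5, 10. That is one component of size 2.
Starting from 8 we can reach 8, 9. That is one component of size 2.
Starting from 1 we can reach 1, 3, 6. That is one component of size 3.
Starting from 0 we can reach 0, 2, 4, 7. That is one component of size 4.
Total: 4 components.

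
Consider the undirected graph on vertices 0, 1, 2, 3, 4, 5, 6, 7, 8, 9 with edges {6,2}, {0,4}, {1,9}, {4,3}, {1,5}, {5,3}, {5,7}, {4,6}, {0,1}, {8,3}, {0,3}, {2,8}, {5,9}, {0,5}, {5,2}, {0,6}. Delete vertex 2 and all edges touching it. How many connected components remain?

1

With 2 gone, the remaining components are: {0, 1, 3, 4, 5, 6, 7, 8, 9}.
That is 1 component.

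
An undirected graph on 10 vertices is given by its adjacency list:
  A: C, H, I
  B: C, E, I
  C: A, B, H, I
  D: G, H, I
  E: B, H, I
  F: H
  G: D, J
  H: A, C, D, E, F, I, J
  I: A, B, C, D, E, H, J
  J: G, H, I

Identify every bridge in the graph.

F-H

The edges on the cycle C-H-E-I-C are not bridges since each lies on that cycle.
But removing H-F disconnects H from F — this is a bridge.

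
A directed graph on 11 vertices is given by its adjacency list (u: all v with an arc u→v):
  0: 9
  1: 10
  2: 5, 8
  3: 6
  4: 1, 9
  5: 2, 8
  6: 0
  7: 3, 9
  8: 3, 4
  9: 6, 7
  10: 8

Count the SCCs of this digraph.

{0, 3, 6, 7, 9} are all mutually reachable — one SCC of size 5.
{1, 4, 8, 10} are all mutually reachable — one SCC of size 4.
{2, 5} are all mutually reachable — one SCC of size 2.
That gives 3 strongly connected components.

3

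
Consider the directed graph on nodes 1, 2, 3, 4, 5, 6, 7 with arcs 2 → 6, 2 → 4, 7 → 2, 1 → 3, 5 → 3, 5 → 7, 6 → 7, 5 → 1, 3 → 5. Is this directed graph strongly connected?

No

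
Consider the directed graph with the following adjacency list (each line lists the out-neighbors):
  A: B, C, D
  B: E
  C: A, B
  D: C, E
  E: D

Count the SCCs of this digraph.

1

{A, B, C, D, E} are all mutually reachable — one SCC of size 5.
That gives 1 strongly connected component.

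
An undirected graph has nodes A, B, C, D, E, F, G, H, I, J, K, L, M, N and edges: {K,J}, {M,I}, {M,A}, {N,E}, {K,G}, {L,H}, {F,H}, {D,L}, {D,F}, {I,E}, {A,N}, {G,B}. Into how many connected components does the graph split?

4

C is isolated — a component by itself.
Starting from D we can reach D, F, H, L. That is one component of size 4.
Starting from B we can reach B, G, J, K. That is one component of size 4.
Starting from A we can reach A, E, I, M, N. That is one component of size 5.
Total: 4 components.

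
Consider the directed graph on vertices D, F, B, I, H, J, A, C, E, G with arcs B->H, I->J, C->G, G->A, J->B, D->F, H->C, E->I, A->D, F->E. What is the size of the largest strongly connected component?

10

{A, B, C, D, E, F, G, H, I, J} are all mutually reachable — one SCC of size 10.
The largest has 10 vertices.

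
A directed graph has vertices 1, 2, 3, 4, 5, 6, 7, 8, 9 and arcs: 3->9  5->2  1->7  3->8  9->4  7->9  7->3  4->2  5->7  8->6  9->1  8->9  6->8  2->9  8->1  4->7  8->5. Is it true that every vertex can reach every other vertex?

Yes

From 2 we can reach every vertex (1, 2, 3, 4, 5, 6, 7, 8, 9), and every vertex can reach 2 (1, 2, 3, 4, 5, 6, 7, 8, 9). So the whole graph is one strongly connected component.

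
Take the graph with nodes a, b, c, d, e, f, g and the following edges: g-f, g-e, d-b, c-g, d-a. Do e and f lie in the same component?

Yes

From e we can reach c, e, f, g, which includes f.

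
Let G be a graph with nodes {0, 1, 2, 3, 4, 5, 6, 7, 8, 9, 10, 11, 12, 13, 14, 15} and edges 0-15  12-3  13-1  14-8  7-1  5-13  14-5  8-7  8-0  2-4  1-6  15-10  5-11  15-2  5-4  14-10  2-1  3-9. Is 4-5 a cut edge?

After removing 4-5, the path 4-2-1-13-5 still connects them, so the edge is not a bridge.

No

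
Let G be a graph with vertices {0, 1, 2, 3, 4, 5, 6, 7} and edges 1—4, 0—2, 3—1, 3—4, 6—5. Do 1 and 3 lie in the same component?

Yes

From 1 we can reach 1, 3, 4, which includes 3.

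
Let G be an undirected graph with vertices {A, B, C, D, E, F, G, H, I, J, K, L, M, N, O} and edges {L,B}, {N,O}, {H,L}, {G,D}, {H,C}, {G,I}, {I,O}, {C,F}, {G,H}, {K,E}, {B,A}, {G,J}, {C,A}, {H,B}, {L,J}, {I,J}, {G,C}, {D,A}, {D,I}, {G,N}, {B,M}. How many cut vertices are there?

Removing B increases the component count from 2 to 3, so B is a cut vertex.
Removing C increases the component count from 2 to 3, so C is a cut vertex.
By contrast removing H leaves 2 components; it is not a cut vertex. No other vertex is a cut vertex either.

2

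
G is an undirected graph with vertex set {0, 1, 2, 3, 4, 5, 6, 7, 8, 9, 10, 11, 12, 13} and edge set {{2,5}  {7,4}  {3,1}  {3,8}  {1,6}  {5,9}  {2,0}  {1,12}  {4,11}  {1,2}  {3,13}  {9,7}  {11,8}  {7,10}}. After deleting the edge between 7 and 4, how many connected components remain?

7 and 4 are still connected via 7-9-5-2-1-3-8-11-4, so the component count stays at 1.

1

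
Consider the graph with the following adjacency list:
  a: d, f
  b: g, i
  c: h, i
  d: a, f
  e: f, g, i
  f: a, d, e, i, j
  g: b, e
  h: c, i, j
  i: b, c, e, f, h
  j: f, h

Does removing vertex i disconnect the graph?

No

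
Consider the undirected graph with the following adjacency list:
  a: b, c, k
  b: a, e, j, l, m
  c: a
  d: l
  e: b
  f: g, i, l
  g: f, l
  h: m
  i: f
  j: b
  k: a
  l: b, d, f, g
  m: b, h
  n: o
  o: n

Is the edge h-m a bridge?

Removing h-m leaves no path between h and m: the component count goes from 2 to 3. So it is a bridge.

Yes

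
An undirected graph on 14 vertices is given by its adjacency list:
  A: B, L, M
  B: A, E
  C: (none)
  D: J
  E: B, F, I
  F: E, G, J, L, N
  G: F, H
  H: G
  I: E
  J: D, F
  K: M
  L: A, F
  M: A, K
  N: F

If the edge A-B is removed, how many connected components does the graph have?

2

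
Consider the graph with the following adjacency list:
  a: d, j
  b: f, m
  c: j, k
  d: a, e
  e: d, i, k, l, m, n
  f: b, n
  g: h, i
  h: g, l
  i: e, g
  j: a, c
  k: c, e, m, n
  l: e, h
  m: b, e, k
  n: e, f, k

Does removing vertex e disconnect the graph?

Deleting e raises the number of components from 1 to 2, so e is a cut vertex.

Yes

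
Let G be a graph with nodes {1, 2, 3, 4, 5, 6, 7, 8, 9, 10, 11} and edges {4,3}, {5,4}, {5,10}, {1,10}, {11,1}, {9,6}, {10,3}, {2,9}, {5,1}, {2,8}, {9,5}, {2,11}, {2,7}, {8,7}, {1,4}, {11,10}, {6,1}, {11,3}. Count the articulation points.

Removing 2 increases the component count from 1 to 2, so 2 is a cut vertex.
By contrast removing 10 leaves 1 component; it is not a cut vertex. No other vertex is a cut vertex either.

1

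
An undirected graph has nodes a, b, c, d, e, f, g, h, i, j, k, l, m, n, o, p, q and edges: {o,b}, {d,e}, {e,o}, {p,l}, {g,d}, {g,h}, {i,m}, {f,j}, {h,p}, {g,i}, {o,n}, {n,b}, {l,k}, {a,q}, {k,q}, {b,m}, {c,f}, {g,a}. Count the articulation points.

2

Removing f increases the component count from 2 to 3, so f is a cut vertex.
Removing g increases the component count from 2 to 3, so g is a cut vertex.
By contrast removing o leaves 2 components; it is not a cut vertex. No other vertex is a cut vertex either.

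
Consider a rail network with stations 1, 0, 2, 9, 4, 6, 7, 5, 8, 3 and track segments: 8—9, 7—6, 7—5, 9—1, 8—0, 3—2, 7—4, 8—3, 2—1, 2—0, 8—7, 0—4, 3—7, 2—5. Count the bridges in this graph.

1

The edges on the cycle 8-3-2-1-9-8 are not bridges since each lies on that cycle.
But removing 7—6 disconnects 7 from 6 — this is a bridge.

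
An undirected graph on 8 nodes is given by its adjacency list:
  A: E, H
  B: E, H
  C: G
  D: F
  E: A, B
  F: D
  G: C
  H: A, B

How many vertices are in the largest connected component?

4

Starting from C we can reach C, G. That is one component of size 2.
Starting from D we can reach D, F. That is one component of size 2.
Starting from A we can reach A, B, E, H. That is one component of size 4.
The largest has 4 vertices.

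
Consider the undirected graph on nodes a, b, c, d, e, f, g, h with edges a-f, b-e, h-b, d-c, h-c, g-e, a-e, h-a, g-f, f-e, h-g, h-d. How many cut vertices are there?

Removing h increases the component count from 1 to 2, so h is a cut vertex.
By contrast removing f leaves 1 component; it is not a cut vertex. No other vertex is a cut vertex either.

1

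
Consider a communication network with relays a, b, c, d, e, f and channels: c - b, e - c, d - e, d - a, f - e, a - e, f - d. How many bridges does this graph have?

The edges on the cycle d-a-e-d are not bridges since each lies on that cycle.
But removing c - e disconnects c from e; removing b - c disconnects b from c — these are bridges.
That makes 2 bridges.

2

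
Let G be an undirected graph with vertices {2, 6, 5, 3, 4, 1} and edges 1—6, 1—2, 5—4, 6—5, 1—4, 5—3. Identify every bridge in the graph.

The edges on the cycle 1-6-5-4-1 are not bridges since each lies on that cycle.
But removing 5—3 disconnects 5 from 3; removing 1—2 disconnects 1 from 2 — these are bridges.

1-2, 3-5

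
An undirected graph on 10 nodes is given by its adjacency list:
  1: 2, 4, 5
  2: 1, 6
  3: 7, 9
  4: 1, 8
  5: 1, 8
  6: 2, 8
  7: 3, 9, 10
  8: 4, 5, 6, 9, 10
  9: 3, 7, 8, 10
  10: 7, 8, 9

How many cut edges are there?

0

The edges on the cycle 8-9-3-7-10-8 are not bridges since each lies on that cycle.
Every edge lies on some cycle, so there are no bridges.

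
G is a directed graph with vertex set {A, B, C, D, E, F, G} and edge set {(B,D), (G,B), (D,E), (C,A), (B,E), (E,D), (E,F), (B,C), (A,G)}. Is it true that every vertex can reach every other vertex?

There is no directed path from D to A, so the graph is not strongly connected.

No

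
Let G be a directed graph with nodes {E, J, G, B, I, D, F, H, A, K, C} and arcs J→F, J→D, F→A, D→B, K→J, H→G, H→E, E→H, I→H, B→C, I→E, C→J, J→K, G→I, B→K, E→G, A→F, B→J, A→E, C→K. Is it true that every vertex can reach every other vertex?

There is no directed path from G to J, so the graph is not strongly connected.

No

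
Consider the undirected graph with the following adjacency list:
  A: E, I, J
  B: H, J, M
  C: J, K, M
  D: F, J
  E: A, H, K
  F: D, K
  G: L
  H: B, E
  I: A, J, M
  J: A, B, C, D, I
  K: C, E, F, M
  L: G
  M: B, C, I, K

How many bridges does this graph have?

The edges on the cycle K-F-D-J-C-M-K are not bridges since each lies on that cycle.
But removing G-L disconnects G from L — this is a bridge.

1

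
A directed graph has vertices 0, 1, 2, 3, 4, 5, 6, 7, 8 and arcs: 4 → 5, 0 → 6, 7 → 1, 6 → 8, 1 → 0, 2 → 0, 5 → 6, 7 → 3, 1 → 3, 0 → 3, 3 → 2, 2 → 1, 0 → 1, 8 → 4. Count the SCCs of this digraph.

{4, 5, 6, 8} are all mutually reachable — one SCC of size 4.
{0, 1, 2, 3} are all mutually reachable — one SCC of size 4.
{7} is an SCC by itself.
That gives 3 strongly connected components.

3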